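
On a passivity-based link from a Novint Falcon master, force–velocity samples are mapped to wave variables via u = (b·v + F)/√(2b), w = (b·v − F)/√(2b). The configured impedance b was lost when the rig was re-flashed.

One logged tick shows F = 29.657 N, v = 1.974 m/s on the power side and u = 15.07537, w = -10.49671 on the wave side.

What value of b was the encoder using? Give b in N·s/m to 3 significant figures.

b = 2.69 N·s/m

u + w = 4.5787;  u + w = √(2b)·v, so √(2b) = 4.5787/1.974 = 2.3195.
b = (√(2b))²/2 = 5.3800/2 = 2.6900.
(Check via u − w = 2F/√(2b): u − w = 25.5721, 2F/√(2b) = 25.5721.)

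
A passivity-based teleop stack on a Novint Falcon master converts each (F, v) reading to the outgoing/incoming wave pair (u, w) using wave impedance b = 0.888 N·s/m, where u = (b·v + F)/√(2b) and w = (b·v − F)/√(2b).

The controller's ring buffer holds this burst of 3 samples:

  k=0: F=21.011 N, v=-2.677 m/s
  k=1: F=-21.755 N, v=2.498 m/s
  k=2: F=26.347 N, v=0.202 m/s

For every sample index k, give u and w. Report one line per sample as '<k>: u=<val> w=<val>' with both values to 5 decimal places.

k=0: b·v=0.888×(-2.677)=-2.37718; √(2b)=1.33267; u=(-2.37718+21.011)/1.33267=13.98236, w=(-2.37718−21.011)/1.33267=-17.54991
k=1: b·v=0.888×2.498=2.21822; √(2b)=1.33267; u=(2.21822+(-21.755))/1.33267=-14.65991, w=(2.21822−(-21.755))/1.33267=17.98891
k=2: b·v=0.888×0.202=0.17938; √(2b)=1.33267; u=(0.17938+26.347)/1.33267=19.90474, w=(0.17938−26.347)/1.33267=-19.63554

0: u=13.98236 w=-17.54991
1: u=-14.65991 w=17.98891
2: u=19.90474 w=-19.63554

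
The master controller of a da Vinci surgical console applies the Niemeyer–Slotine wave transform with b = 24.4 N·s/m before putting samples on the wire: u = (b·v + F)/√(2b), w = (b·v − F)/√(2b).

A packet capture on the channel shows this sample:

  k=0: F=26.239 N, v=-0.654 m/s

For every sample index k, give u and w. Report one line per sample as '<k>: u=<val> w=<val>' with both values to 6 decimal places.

k=0: b·v=24.4×(-0.654)=-15.957600; √(2b)=6.985700; u=(-15.957600+26.239)/6.985700=1.471778, w=(-15.957600−26.239)/6.985700=-6.040426

0: u=1.471778 w=-6.040426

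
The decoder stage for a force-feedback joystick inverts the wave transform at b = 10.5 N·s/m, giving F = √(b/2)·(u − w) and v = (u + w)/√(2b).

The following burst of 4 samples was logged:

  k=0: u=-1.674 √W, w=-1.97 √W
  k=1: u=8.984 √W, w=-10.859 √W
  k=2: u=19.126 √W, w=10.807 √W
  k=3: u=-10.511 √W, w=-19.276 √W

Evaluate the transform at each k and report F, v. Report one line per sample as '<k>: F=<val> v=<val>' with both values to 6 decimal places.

0: F=0.678221 v=-0.795186
1: F=45.466025 v=-0.409159
2: F=19.061224 v=6.531916
3: F=20.083138 v=-6.500056

k=0: u−w=0.296000, u+w=-3.644000; √(b/2)=2.291288, √(2b)=4.582576; F=2.291288×0.296=0.678221, v=-3.644000/4.582576=-0.795186
k=1: u−w=19.843000, u+w=-1.875000; √(b/2)=2.291288, √(2b)=4.582576; F=2.291288×19.843=45.466025, v=-1.875000/4.582576=-0.409159
k=2: u−w=8.319000, u+w=29.933000; √(b/2)=2.291288, √(2b)=4.582576; F=2.291288×8.319=19.061224, v=29.933000/4.582576=6.531916
k=3: u−w=8.765000, u+w=-29.787000; √(b/2)=2.291288, √(2b)=4.582576; F=2.291288×8.765=20.083138, v=-29.787000/4.582576=-6.500056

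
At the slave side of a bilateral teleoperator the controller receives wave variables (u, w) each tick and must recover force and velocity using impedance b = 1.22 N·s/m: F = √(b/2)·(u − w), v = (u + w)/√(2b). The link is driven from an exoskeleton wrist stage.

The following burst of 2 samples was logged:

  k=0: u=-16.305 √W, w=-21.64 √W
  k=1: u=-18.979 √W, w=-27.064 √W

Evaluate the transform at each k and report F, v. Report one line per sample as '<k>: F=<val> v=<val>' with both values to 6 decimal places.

0: F=4.166768 v=-24.291797
1: F=6.314587 v=-29.476010

k=0: u−w=5.335000, u+w=-37.945000; √(b/2)=0.781025, √(2b)=1.562050; F=0.781025×5.335=4.166768, v=-37.945000/1.562050=-24.291797
k=1: u−w=8.085000, u+w=-46.043000; √(b/2)=0.781025, √(2b)=1.562050; F=0.781025×8.085=6.314587, v=-46.043000/1.562050=-29.476010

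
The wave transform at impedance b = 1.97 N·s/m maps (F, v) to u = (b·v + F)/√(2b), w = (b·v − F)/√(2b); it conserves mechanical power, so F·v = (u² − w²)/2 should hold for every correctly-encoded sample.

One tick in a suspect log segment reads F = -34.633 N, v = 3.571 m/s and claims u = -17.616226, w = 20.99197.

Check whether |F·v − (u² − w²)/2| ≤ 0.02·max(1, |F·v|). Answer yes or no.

F·v = (-34.633)×3.571 = -123.674443 W.
(u² − w²)/2 = (310.331418 − 440.662804)/2 = -65.165693 W.
|Δ| = 58.508750;  2% of max(1, |F·v|) = 2.473489.

no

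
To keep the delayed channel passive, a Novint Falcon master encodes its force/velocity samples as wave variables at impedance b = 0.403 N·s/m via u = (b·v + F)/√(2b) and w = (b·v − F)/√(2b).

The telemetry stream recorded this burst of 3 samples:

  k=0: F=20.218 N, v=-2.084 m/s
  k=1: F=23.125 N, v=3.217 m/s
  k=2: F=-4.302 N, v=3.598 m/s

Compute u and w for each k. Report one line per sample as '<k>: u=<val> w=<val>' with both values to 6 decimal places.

0: u=21.584637 w=-23.455600
1: u=27.202195 w=-24.314052
2: u=-3.176749 w=6.406944

k=0: b·v=0.403×(-2.084)=-0.839852; √(2b)=0.897775; u=(-0.839852+20.218)/0.897775=21.584637, w=(-0.839852−20.218)/0.897775=-23.455600
k=1: b·v=0.403×3.217=1.296451; √(2b)=0.897775; u=(1.296451+23.125)/0.897775=27.202195, w=(1.296451−23.125)/0.897775=-24.314052
k=2: b·v=0.403×3.598=1.449994; √(2b)=0.897775; u=(1.449994+(-4.302))/0.897775=-3.176749, w=(1.449994−(-4.302))/0.897775=6.406944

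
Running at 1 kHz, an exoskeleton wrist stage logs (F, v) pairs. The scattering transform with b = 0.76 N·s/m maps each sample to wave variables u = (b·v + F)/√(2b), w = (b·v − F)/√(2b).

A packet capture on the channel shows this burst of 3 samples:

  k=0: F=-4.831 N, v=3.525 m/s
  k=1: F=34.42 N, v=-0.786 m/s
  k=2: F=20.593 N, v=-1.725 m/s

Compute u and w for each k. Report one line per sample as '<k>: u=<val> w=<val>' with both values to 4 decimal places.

k=0: b·v=0.76×3.525=2.6790; √(2b)=1.2329; u=(2.6790+(-4.831))/1.2329=-1.7455, w=(2.6790−(-4.831))/1.2329=6.0914
k=1: b·v=0.76×(-0.786)=-0.5974; √(2b)=1.2329; u=(-0.5974+34.42)/1.2329=27.4338, w=(-0.5974−34.42)/1.2329=-28.4028
k=2: b·v=0.76×(-1.725)=-1.3110; √(2b)=1.2329; u=(-1.3110+20.593)/1.2329=15.6398, w=(-1.3110−20.593)/1.2329=-17.7665

0: u=-1.7455 w=6.0914
1: u=27.4338 w=-28.4028
2: u=15.6398 w=-17.7665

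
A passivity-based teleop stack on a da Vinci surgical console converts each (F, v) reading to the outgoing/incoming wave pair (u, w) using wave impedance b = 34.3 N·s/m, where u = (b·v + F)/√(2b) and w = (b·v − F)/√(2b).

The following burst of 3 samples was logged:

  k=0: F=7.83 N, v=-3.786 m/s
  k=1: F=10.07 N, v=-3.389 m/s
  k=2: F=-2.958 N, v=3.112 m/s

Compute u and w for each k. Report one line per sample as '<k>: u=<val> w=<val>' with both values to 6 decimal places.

k=0: b·v=34.3×(-3.786)=-129.859800; √(2b)=8.282512; u=(-129.859800+7.83)/8.282512=-14.733429, w=(-129.859800−7.83)/8.282512=-16.624160
k=1: b·v=34.3×(-3.389)=-116.242700; √(2b)=8.282512; u=(-116.242700+10.07)/8.282512=-12.818901, w=(-116.242700−10.07)/8.282512=-15.250531
k=2: b·v=34.3×3.112=106.741600; √(2b)=8.282512; u=(106.741600+(-2.958))/8.282512=12.530450, w=(106.741600−(-2.958))/8.282512=13.244726

0: u=-14.733429 w=-16.624160
1: u=-12.818901 w=-15.250531
2: u=12.530450 w=13.244726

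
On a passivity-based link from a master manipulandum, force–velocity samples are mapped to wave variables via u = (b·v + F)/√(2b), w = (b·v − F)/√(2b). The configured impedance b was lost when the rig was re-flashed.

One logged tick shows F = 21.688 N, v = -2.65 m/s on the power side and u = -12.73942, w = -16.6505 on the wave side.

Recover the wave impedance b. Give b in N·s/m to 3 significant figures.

b = 61.5 N·s/m

u + w = -29.3899;  u + w = √(2b)·v, so √(2b) = -29.3899/(-2.65) = 11.0905.
b = (√(2b))²/2 = 123.0000/2 = 61.5000.
(Check via u − w = 2F/√(2b): u − w = 3.9111, 2F/√(2b) = 3.9111.)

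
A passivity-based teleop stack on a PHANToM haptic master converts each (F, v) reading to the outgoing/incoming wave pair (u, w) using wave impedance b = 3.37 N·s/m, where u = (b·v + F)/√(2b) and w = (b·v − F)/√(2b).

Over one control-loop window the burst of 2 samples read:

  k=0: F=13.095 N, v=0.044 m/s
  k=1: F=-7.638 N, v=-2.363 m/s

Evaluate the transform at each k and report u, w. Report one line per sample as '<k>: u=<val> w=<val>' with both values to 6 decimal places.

0: u=5.101121 w=-4.986890
1: u=-6.009400 w=-0.125305

k=0: b·v=3.37×0.044=0.148280; √(2b)=2.596151; u=(0.148280+13.095)/2.596151=5.101121, w=(0.148280−13.095)/2.596151=-4.986890
k=1: b·v=3.37×(-2.363)=-7.963310; √(2b)=2.596151; u=(-7.963310+(-7.638))/2.596151=-6.009400, w=(-7.963310−(-7.638))/2.596151=-0.125305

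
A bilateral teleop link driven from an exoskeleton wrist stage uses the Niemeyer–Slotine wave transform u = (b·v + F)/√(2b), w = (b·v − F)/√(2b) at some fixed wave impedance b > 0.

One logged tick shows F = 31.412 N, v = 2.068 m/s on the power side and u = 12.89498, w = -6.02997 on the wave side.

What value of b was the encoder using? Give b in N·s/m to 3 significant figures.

b = 5.51 N·s/m

u + w = 6.86501;  u + w = √(2b)·v, so √(2b) = 6.86501/2.068 = 3.31964.
b = (√(2b))²/2 = 11.01999/2 = 5.51000.
(Check via u − w = 2F/√(2b): u − w = 18.92495, 2F/√(2b) = 18.92496.)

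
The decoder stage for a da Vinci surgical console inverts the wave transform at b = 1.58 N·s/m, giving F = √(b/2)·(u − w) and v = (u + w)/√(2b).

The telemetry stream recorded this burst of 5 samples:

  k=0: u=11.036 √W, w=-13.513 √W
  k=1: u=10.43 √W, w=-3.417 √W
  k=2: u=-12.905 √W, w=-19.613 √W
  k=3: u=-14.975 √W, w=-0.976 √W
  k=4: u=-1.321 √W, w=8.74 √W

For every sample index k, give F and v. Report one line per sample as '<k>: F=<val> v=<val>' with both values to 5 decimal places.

0: F=21.81963 v=-1.39342
1: F=12.30748 v=3.94512
2: F=5.96220 v=-18.29280
3: F=-12.44258 v=-8.97314
4: F=-8.94241 v=4.17351

k=0: u−w=24.54900, u+w=-2.47700; √(b/2)=0.88882, √(2b)=1.77764; F=0.88882×24.549=21.81963, v=-2.47700/1.77764=-1.39342
k=1: u−w=13.84700, u+w=7.01300; √(b/2)=0.88882, √(2b)=1.77764; F=0.88882×13.847=12.30748, v=7.01300/1.77764=3.94512
k=2: u−w=6.70800, u+w=-32.51800; √(b/2)=0.88882, √(2b)=1.77764; F=0.88882×6.708=5.96220, v=-32.51800/1.77764=-18.29280
k=3: u−w=-13.99900, u+w=-15.95100; √(b/2)=0.88882, √(2b)=1.77764; F=0.88882×(-13.999)=-12.44258, v=-15.95100/1.77764=-8.97314
k=4: u−w=-10.06100, u+w=7.41900; √(b/2)=0.88882, √(2b)=1.77764; F=0.88882×(-10.061)=-8.94241, v=7.41900/1.77764=4.17351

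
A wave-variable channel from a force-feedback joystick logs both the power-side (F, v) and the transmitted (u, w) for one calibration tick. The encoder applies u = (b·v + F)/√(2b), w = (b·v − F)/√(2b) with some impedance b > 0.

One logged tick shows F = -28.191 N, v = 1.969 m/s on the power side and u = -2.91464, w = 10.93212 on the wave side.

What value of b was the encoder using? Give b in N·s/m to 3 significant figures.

u + w = 8.01748;  u + w = √(2b)·v, so √(2b) = 8.01748/1.969 = 4.07185.
b = (√(2b))²/2 = 16.57999/2 = 8.29000.
(Check via u − w = 2F/√(2b): u − w = -13.84676, 2F/√(2b) = -13.84676.)

b = 8.29 N·s/m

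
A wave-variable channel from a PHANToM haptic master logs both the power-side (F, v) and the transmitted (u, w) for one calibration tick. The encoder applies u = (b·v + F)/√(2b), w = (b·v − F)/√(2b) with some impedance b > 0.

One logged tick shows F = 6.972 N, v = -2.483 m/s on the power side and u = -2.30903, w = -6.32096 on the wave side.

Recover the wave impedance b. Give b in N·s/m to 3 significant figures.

b = 6.04 N·s/m

u + w = -8.6300;  u + w = √(2b)·v, so √(2b) = -8.6300/(-2.483) = 3.4756.
b = (√(2b))²/2 = 12.0800/2 = 6.0400.
(Check via u − w = 2F/√(2b): u − w = 4.0119, 2F/√(2b) = 4.0119.)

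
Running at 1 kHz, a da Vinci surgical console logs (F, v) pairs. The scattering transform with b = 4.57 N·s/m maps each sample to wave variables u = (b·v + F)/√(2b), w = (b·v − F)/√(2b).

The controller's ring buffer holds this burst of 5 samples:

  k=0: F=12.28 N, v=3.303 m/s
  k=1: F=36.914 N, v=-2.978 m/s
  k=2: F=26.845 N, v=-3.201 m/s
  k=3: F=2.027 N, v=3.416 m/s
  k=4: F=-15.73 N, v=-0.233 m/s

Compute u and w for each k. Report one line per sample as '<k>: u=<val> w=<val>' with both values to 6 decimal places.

k=0: b·v=4.57×3.303=15.094710; √(2b)=3.023243; u=(15.094710+12.28)/3.023243=9.054749, w=(15.094710−12.28)/3.023243=0.931023
k=1: b·v=4.57×(-2.978)=-13.609460; √(2b)=3.023243; u=(-13.609460+36.914)/3.023243=7.708457, w=(-13.609460−36.914)/3.023243=-16.711675
k=2: b·v=4.57×(-3.201)=-14.628570; √(2b)=3.023243; u=(-14.628570+26.845)/3.023243=4.040836, w=(-14.628570−26.845)/3.023243=-13.718238
k=3: b·v=4.57×3.416=15.611120; √(2b)=3.023243; u=(15.611120+2.027)/3.023243=5.834172, w=(15.611120−2.027)/3.023243=4.493228
k=4: b·v=4.57×(-0.233)=-1.064810; √(2b)=3.023243; u=(-1.064810+(-15.73))/3.023243=-5.555229, w=(-1.064810−(-15.73))/3.023243=4.850814

0: u=9.054749 w=0.931023
1: u=7.708457 w=-16.711675
2: u=4.040836 w=-13.718238
3: u=5.834172 w=4.493228
4: u=-5.555229 w=4.850814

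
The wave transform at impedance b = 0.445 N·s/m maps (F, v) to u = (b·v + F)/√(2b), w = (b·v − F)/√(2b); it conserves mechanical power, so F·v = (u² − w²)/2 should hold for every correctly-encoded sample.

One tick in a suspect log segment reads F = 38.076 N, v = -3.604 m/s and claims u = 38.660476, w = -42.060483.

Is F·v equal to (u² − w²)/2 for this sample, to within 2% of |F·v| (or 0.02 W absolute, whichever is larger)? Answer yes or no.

yes

F·v = 38.076×(-3.604) = -137.225904 W.
(u² − w²)/2 = (1494.632405 − 1769.084230)/2 = -137.225913 W.
|Δ| = 0.000009;  2% of max(1, |F·v|) = 2.744518.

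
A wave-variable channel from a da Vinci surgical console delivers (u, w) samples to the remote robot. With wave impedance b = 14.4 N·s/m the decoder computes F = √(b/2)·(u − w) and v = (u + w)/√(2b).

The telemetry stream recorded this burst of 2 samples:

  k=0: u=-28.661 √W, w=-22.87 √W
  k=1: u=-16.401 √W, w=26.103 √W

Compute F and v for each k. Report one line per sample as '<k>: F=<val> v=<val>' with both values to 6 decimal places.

k=0: u−w=-5.791000, u+w=-51.531000; √(b/2)=2.683282, √(2b)=5.366563; F=2.683282×(-5.791)=-15.538884, v=-51.531000/5.366563=-9.602235
k=1: u−w=-42.504000, u+w=9.702000; √(b/2)=2.683282, √(2b)=5.366563; F=2.683282×(-42.504)=-114.050200, v=9.702000/5.366563=1.807861

0: F=-15.538884 v=-9.602235
1: F=-114.050200 v=1.807861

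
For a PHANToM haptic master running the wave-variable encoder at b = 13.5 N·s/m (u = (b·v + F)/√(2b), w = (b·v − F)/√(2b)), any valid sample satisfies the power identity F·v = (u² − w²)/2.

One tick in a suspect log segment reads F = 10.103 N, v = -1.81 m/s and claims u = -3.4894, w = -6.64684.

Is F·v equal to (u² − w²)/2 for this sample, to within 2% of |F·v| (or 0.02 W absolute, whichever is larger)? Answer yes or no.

no

F·v = 10.103×(-1.81) = -18.28643 W.
(u² − w²)/2 = (12.17591 − 44.18048)/2 = -16.00228 W.
|Δ| = 2.28415;  2% of max(1, |F·v|) = 0.36573.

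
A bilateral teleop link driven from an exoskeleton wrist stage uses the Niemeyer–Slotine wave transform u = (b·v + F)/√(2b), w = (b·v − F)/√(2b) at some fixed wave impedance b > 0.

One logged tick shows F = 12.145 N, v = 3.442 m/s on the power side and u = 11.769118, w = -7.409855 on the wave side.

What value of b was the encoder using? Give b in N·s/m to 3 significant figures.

b = 0.802 N·s/m

u + w = 4.359263;  u + w = √(2b)·v, so √(2b) = 4.359263/3.442 = 1.266491.
b = (√(2b))²/2 = 1.604000/2 = 0.802000.
(Check via u − w = 2F/√(2b): u − w = 19.178973, 2F/√(2b) = 19.178971.)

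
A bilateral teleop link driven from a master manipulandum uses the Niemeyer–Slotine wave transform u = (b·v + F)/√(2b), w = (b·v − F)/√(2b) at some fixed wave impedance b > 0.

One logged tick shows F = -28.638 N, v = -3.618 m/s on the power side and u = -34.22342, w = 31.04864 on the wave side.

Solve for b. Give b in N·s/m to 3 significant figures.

u + w = -3.1748;  u + w = √(2b)·v, so √(2b) = -3.1748/(-3.618) = 0.8775.
b = (√(2b))²/2 = 0.7700/2 = 0.3850.
(Check via u − w = 2F/√(2b): u − w = -65.2721, 2F/√(2b) = -65.2721.)

b = 0.385 N·s/m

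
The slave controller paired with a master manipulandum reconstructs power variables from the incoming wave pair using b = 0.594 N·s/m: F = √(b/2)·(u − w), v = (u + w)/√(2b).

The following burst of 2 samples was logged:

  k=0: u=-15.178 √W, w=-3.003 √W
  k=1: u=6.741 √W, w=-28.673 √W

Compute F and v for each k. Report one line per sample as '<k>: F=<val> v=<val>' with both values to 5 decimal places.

0: F=-6.63510 v=-16.68052
1: F=19.29982 v=-20.12195

k=0: u−w=-12.17500, u+w=-18.18100; √(b/2)=0.54498, √(2b)=1.08995; F=0.54498×(-12.175)=-6.63510, v=-18.18100/1.08995=-16.68052
k=1: u−w=35.41400, u+w=-21.93200; √(b/2)=0.54498, √(2b)=1.08995; F=0.54498×35.414=19.29982, v=-21.93200/1.08995=-20.12195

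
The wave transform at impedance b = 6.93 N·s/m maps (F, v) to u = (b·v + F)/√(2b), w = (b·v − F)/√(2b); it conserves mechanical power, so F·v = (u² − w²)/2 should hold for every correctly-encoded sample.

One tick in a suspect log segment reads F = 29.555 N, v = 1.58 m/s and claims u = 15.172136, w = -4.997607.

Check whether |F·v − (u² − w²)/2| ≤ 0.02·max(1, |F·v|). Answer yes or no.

F·v = 29.555×1.58 = 46.696900 W.
(u² − w²)/2 = (230.193711 − 24.976076)/2 = 102.608818 W.
|Δ| = 55.911918;  2% of max(1, |F·v|) = 0.933938.

no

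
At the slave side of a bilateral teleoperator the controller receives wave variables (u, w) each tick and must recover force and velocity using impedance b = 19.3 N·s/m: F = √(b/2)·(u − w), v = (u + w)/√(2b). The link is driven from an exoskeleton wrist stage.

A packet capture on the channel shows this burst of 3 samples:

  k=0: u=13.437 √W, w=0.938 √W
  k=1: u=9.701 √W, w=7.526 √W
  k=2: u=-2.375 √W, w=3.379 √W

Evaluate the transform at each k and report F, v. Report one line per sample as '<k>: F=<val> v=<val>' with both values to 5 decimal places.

k=0: u−w=12.49900, u+w=14.37500; √(b/2)=3.10644, √(2b)=6.21289; F=3.10644×12.499=38.82745, v=14.37500/6.21289=2.31374
k=1: u−w=2.17500, u+w=17.22700; √(b/2)=3.10644, √(2b)=6.21289; F=3.10644×2.175=6.75652, v=17.22700/6.21289=2.77278
k=2: u−w=-5.75400, u+w=1.00400; √(b/2)=3.10644, √(2b)=6.21289; F=3.10644×(-5.754)=-17.87448, v=1.00400/6.21289=0.16160

0: F=38.82745 v=2.31374
1: F=6.75652 v=2.77278
2: F=-17.87448 v=0.16160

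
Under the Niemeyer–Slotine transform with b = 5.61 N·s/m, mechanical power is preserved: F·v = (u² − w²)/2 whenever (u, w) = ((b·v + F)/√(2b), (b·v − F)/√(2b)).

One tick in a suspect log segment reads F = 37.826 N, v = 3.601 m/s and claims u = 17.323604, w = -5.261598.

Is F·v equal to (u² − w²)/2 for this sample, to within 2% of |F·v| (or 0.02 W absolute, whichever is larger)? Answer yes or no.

yes

F·v = 37.826×3.601 = 136.211426 W.
(u² − w²)/2 = (300.107256 − 27.684414)/2 = 136.211421 W.
|Δ| = 0.000005;  2% of max(1, |F·v|) = 2.724229.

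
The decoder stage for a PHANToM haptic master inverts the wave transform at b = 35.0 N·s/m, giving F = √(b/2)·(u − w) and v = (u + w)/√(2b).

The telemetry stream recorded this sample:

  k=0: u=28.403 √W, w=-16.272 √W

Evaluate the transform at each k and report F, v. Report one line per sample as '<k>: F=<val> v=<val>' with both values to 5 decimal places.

k=0: u−w=44.67500, u+w=12.13100; √(b/2)=4.18330, √(2b)=8.36660; F=4.18330×44.675=186.88893, v=12.13100/8.36660=1.44993

0: F=186.88893 v=1.44993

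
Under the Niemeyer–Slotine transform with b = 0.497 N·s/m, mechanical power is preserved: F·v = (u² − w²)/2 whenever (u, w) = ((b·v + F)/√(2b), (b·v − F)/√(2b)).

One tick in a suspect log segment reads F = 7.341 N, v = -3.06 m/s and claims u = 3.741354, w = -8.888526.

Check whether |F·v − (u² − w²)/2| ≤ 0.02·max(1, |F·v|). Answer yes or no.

no

F·v = 7.341×(-3.06) = -22.463460 W.
(u² − w²)/2 = (13.997730 − 79.005894)/2 = -32.504082 W.
|Δ| = 10.040622;  2% of max(1, |F·v|) = 0.449269.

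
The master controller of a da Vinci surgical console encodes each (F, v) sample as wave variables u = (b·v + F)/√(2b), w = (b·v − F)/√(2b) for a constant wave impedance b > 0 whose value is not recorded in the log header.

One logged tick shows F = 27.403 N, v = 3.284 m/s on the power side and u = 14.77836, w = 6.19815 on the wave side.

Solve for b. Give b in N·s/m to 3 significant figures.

u + w = 20.9765;  u + w = √(2b)·v, so √(2b) = 20.9765/3.284 = 6.3875.
b = (√(2b))²/2 = 40.8000/2 = 20.4000.
(Check via u − w = 2F/√(2b): u − w = 8.5802, 2F/√(2b) = 8.5802.)

b = 20.4 N·s/m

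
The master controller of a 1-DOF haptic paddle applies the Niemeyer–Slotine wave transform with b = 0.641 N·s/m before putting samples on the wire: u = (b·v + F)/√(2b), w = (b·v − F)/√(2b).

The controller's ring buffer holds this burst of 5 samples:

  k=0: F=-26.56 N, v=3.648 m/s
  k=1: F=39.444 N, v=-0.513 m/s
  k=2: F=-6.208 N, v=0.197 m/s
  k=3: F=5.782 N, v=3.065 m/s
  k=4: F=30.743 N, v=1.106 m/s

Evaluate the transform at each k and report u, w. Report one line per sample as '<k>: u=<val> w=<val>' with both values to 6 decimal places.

k=0: b·v=0.641×3.648=2.338368; √(2b)=1.132254; u=(2.338368+(-26.56))/1.132254=-21.392394, w=(2.338368−(-26.56))/1.132254=25.522858
k=1: b·v=0.641×(-0.513)=-0.328833; √(2b)=1.132254; u=(-0.328833+39.444)/1.132254=34.546271, w=(-0.328833−39.444)/1.132254=-35.127118
k=2: b·v=0.641×0.197=0.126277; √(2b)=1.132254; u=(0.126277+(-6.208))/1.132254=-5.371340, w=(0.126277−(-6.208))/1.132254=5.594394
k=3: b·v=0.641×3.065=1.964665; √(2b)=1.132254; u=(1.964665+5.782)/1.132254=6.841806, w=(1.964665−5.782)/1.132254=-3.371446
k=4: b·v=0.641×1.106=0.708946; √(2b)=1.132254; u=(0.708946+30.743)/1.132254=27.778162, w=(0.708946−30.743)/1.132254=-26.525889

0: u=-21.392394 w=25.522858
1: u=34.546271 w=-35.127118
2: u=-5.371340 w=5.594394
3: u=6.841806 w=-3.371446
4: u=27.778162 w=-26.525889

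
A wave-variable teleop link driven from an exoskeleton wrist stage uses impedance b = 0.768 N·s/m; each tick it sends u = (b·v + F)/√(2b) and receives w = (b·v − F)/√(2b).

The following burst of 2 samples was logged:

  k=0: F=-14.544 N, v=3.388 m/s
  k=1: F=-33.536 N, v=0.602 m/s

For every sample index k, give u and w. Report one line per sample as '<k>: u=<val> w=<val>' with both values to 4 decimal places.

0: u=-9.6357 w=13.8346
1: u=-26.6862 w=27.4323

k=0: b·v=0.768×3.388=2.6020; √(2b)=1.2394; u=(2.6020+(-14.544))/1.2394=-9.6357, w=(2.6020−(-14.544))/1.2394=13.8346
k=1: b·v=0.768×0.602=0.4623; √(2b)=1.2394; u=(0.4623+(-33.536))/1.2394=-26.6862, w=(0.4623−(-33.536))/1.2394=27.4323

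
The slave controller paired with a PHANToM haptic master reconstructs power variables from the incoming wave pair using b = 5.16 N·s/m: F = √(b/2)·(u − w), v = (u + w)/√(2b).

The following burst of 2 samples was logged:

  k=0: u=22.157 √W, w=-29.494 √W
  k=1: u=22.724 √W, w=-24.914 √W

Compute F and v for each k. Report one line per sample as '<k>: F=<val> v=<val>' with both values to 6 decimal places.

k=0: u−w=51.651000, u+w=-7.337000; √(b/2)=1.606238, √(2b)=3.212476; F=1.606238×51.651=82.963791, v=-7.337000/3.212476=-2.283908
k=1: u−w=47.638000, u+w=-2.190000; √(b/2)=1.606238, √(2b)=3.212476; F=1.606238×47.638=76.517958, v=-2.190000/3.212476=-0.681717

0: F=82.963791 v=-2.283908
1: F=76.517958 v=-0.681717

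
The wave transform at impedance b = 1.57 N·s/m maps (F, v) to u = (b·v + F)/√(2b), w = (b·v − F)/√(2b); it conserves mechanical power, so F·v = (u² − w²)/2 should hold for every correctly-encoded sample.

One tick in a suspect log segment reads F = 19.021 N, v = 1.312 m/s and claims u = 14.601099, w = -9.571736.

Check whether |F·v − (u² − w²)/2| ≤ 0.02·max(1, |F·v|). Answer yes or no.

F·v = 19.021×1.312 = 24.955552 W.
(u² − w²)/2 = (213.192092 − 91.618130)/2 = 60.786981 W.
|Δ| = 35.831429;  2% of max(1, |F·v|) = 0.499111.

no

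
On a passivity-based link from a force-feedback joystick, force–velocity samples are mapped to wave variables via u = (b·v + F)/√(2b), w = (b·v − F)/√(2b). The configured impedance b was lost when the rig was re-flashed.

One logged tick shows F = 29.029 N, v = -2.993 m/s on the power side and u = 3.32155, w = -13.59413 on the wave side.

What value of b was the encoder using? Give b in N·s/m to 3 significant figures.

u + w = -10.2726;  u + w = √(2b)·v, so √(2b) = -10.2726/(-2.993) = 3.4322.
b = (√(2b))²/2 = 11.7800/2 = 5.8900.
(Check via u − w = 2F/√(2b): u − w = 16.9157, 2F/√(2b) = 16.9157.)

b = 5.89 N·s/m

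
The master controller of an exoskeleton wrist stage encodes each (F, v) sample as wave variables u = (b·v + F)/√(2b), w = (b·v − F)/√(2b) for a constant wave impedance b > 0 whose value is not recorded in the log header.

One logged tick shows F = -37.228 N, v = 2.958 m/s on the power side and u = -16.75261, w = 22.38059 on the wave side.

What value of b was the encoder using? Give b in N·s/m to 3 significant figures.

b = 1.81 N·s/m

u + w = 5.6280;  u + w = √(2b)·v, so √(2b) = 5.6280/2.958 = 1.9026.
b = (√(2b))²/2 = 3.6200/2 = 1.8100.
(Check via u − w = 2F/√(2b): u − w = -39.1332, 2F/√(2b) = -39.1332.)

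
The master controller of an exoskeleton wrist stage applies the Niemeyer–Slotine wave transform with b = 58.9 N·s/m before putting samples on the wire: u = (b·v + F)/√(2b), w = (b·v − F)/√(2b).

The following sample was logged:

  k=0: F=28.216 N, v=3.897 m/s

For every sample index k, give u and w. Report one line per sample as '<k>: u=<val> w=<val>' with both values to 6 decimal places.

k=0: b·v=58.9×3.897=229.533300; √(2b)=10.853571; u=(229.533300+28.216)/10.853571=23.747880, w=(229.533300−28.216)/10.853571=18.548485

0: u=23.747880 w=18.548485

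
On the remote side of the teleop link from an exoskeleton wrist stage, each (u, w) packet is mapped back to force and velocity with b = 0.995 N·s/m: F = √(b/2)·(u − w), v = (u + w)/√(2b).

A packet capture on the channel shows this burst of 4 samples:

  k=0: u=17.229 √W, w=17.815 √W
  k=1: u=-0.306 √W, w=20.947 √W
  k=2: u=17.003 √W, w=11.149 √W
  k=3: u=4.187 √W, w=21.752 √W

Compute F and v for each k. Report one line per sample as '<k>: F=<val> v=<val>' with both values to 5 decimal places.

0: F=-0.41333 v=24.84203
1: F=-14.99052 v=14.63202
2: F=4.12904 v=19.95642
3: F=-12.38924 v=18.38767

k=0: u−w=-0.58600, u+w=35.04400; √(b/2)=0.70534, √(2b)=1.41067; F=0.70534×(-0.586)=-0.41333, v=35.04400/1.41067=24.84203
k=1: u−w=-21.25300, u+w=20.64100; √(b/2)=0.70534, √(2b)=1.41067; F=0.70534×(-21.253)=-14.99052, v=20.64100/1.41067=14.63202
k=2: u−w=5.85400, u+w=28.15200; √(b/2)=0.70534, √(2b)=1.41067; F=0.70534×5.854=4.12904, v=28.15200/1.41067=19.95642
k=3: u−w=-17.56500, u+w=25.93900; √(b/2)=0.70534, √(2b)=1.41067; F=0.70534×(-17.565)=-12.38924, v=25.93900/1.41067=18.38767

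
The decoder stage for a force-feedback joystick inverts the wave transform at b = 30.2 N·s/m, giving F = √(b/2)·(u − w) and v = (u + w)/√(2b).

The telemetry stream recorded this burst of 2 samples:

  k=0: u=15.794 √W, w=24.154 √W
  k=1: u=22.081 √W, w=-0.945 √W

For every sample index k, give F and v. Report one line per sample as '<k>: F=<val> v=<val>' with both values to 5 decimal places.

0: F=-32.48589 v=5.14016
1: F=89.47609 v=2.71960

k=0: u−w=-8.36000, u+w=39.94800; √(b/2)=3.88587, √(2b)=7.77174; F=3.88587×(-8.36)=-32.48589, v=39.94800/7.77174=5.14016
k=1: u−w=23.02600, u+w=21.13600; √(b/2)=3.88587, √(2b)=7.77174; F=3.88587×23.026=89.47609, v=21.13600/7.77174=2.71960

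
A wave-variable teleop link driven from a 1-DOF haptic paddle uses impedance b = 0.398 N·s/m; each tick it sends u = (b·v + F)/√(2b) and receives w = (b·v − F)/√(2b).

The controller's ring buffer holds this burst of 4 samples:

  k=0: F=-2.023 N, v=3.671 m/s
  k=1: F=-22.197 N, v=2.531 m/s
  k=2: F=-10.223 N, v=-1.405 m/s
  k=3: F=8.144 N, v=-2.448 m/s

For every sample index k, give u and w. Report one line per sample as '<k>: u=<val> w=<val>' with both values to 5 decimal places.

0: u=-0.62985 w=3.90507
1: u=-23.75021 w=26.00834
2: u=-12.08511 w=10.83158
3: u=8.03608 w=-10.22016

k=0: b·v=0.398×3.671=1.46106; √(2b)=0.89219; u=(1.46106+(-2.023))/0.89219=-0.62985, w=(1.46106−(-2.023))/0.89219=3.90507
k=1: b·v=0.398×2.531=1.00734; √(2b)=0.89219; u=(1.00734+(-22.197))/0.89219=-23.75021, w=(1.00734−(-22.197))/0.89219=26.00834
k=2: b·v=0.398×(-1.405)=-0.55919; √(2b)=0.89219; u=(-0.55919+(-10.223))/0.89219=-12.08511, w=(-0.55919−(-10.223))/0.89219=10.83158
k=3: b·v=0.398×(-2.448)=-0.97430; √(2b)=0.89219; u=(-0.97430+8.144)/0.89219=8.03608, w=(-0.97430−8.144)/0.89219=-10.22016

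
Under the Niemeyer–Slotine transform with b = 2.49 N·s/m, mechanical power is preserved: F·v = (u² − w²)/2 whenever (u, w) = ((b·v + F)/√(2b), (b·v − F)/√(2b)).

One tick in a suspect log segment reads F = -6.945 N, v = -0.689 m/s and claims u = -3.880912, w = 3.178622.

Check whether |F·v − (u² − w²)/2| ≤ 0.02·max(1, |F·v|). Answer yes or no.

no

F·v = (-6.945)×(-0.689) = 4.785105 W.
(u² − w²)/2 = (15.061478 − 10.103638)/2 = 2.478920 W.
|Δ| = 2.306185;  2% of max(1, |F·v|) = 0.095702.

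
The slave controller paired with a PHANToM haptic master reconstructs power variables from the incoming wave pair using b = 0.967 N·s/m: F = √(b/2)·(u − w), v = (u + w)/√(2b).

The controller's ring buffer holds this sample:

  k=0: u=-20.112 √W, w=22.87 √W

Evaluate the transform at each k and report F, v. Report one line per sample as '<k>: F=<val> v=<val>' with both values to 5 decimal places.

0: F=-29.88717 v=1.98320

k=0: u−w=-42.98200, u+w=2.75800; √(b/2)=0.69534, √(2b)=1.39068; F=0.69534×(-42.982)=-29.88717, v=2.75800/1.39068=1.98320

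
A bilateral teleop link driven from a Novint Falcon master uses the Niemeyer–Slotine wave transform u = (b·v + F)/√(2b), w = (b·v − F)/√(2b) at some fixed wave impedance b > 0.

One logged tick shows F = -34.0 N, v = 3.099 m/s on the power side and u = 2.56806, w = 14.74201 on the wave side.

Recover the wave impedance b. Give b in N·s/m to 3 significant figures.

u + w = 17.3101;  u + w = √(2b)·v, so √(2b) = 17.3101/3.099 = 5.5857.
b = (√(2b))²/2 = 31.2000/2 = 15.6000.
(Check via u − w = 2F/√(2b): u − w = -12.1740, 2F/√(2b) = -12.1740.)

b = 15.6 N·s/m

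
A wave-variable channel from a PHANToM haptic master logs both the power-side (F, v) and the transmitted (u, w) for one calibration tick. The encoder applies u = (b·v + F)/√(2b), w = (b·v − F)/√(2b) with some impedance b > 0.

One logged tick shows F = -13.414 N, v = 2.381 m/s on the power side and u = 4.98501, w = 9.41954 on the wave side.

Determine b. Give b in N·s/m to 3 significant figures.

b = 18.3 N·s/m

u + w = 14.40455;  u + w = √(2b)·v, so √(2b) = 14.40455/2.381 = 6.04979.
b = (√(2b))²/2 = 36.59996/2 = 18.29998.
(Check via u − w = 2F/√(2b): u − w = -4.43453, 2F/√(2b) = -4.43453.)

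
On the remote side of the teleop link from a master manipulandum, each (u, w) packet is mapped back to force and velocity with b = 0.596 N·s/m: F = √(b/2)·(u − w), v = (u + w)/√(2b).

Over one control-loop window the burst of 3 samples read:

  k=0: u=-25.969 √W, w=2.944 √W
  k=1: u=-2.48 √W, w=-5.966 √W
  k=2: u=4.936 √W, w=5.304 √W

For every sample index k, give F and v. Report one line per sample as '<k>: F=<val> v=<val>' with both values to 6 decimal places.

k=0: u−w=-28.913000, u+w=-23.025000; √(b/2)=0.545894, √(2b)=1.091788; F=0.545894×(-28.913)=-15.783426, v=-23.025000/1.091788=-21.089268
k=1: u−w=3.486000, u+w=-8.446000; √(b/2)=0.545894, √(2b)=1.091788; F=0.545894×3.486=1.902986, v=-8.446000/1.091788=-7.735937
k=2: u−w=-0.368000, u+w=10.240000; √(b/2)=0.545894, √(2b)=1.091788; F=0.545894×(-0.368)=-0.200889, v=10.240000/1.091788=9.379114

0: F=-15.783426 v=-21.089268
1: F=1.902986 v=-7.735937
2: F=-0.200889 v=9.379114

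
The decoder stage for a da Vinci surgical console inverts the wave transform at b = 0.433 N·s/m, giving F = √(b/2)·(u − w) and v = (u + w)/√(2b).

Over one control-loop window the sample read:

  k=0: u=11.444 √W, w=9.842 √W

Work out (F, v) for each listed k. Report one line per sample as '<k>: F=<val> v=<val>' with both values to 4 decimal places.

0: F=0.7454 v=22.8736

k=0: u−w=1.6020, u+w=21.2860; √(b/2)=0.4653, √(2b)=0.9306; F=0.4653×1.602=0.7454, v=21.2860/0.9306=22.8736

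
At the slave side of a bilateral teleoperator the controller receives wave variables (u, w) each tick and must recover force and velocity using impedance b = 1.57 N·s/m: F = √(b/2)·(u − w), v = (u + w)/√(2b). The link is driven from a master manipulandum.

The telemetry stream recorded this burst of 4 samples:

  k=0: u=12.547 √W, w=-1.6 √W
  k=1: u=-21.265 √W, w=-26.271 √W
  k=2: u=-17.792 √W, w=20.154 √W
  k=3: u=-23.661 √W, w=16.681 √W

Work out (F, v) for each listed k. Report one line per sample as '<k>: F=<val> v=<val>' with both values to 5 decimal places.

0: F=12.53427 v=6.17775
1: F=4.43533 v=-26.82612
2: F=-33.62024 v=1.33295
3: F=-35.74310 v=-3.93904

k=0: u−w=14.14700, u+w=10.94700; √(b/2)=0.88600, √(2b)=1.77200; F=0.88600×14.147=12.53427, v=10.94700/1.77200=6.17775
k=1: u−w=5.00600, u+w=-47.53600; √(b/2)=0.88600, √(2b)=1.77200; F=0.88600×5.006=4.43533, v=-47.53600/1.77200=-26.82612
k=2: u−w=-37.94600, u+w=2.36200; √(b/2)=0.88600, √(2b)=1.77200; F=0.88600×(-37.946)=-33.62024, v=2.36200/1.77200=1.33295
k=3: u−w=-40.34200, u+w=-6.98000; √(b/2)=0.88600, √(2b)=1.77200; F=0.88600×(-40.342)=-35.74310, v=-6.98000/1.77200=-3.93904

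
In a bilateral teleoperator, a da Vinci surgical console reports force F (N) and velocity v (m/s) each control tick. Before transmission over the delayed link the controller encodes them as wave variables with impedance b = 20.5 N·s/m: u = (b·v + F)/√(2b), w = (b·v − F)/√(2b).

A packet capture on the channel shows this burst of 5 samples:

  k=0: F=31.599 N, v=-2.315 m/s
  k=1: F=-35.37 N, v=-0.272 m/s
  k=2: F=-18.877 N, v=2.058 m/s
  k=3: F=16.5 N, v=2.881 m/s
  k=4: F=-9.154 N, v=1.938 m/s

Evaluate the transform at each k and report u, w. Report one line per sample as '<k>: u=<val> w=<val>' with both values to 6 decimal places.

k=0: b·v=20.5×(-2.315)=-47.457500; √(2b)=6.403124; u=(-47.457500+31.599)/6.403124=-2.476682, w=(-47.457500−31.599)/6.403124=-12.346551
k=1: b·v=20.5×(-0.272)=-5.576000; √(2b)=6.403124; u=(-5.576000+(-35.37))/6.403124=-6.394691, w=(-5.576000−(-35.37))/6.403124=4.653041
k=2: b·v=20.5×2.058=42.189000; √(2b)=6.403124; u=(42.189000+(-18.877))/6.403124=3.640723, w=(42.189000−(-18.877))/6.403124=9.536907
k=3: b·v=20.5×2.881=59.060500; √(2b)=6.403124; u=(59.060500+16.5)/6.403124=11.800568, w=(59.060500−16.5)/6.403124=6.646833
k=4: b·v=20.5×1.938=39.729000; √(2b)=6.403124; u=(39.729000+(-9.154))/6.403124=4.775013, w=(39.729000−(-9.154))/6.403124=7.634242

0: u=-2.476682 w=-12.346551
1: u=-6.394691 w=4.653041
2: u=3.640723 w=9.536907
3: u=11.800568 w=6.646833
4: u=4.775013 w=7.634242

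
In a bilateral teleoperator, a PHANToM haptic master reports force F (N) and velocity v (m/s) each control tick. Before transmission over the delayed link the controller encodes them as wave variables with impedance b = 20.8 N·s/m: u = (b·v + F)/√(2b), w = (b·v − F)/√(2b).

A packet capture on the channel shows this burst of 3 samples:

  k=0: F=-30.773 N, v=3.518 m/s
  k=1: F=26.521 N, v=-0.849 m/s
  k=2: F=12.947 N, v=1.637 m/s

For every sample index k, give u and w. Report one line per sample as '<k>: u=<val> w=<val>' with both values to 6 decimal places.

0: u=6.574058 w=16.116360
1: u=1.373964 w=-6.849849
2: u=7.286514 w=3.271819

k=0: b·v=20.8×3.518=73.174400; √(2b)=6.449806; u=(73.174400+(-30.773))/6.449806=6.574058, w=(73.174400−(-30.773))/6.449806=16.116360
k=1: b·v=20.8×(-0.849)=-17.659200; √(2b)=6.449806; u=(-17.659200+26.521)/6.449806=1.373964, w=(-17.659200−26.521)/6.449806=-6.849849
k=2: b·v=20.8×1.637=34.049600; √(2b)=6.449806; u=(34.049600+12.947)/6.449806=7.286514, w=(34.049600−12.947)/6.449806=3.271819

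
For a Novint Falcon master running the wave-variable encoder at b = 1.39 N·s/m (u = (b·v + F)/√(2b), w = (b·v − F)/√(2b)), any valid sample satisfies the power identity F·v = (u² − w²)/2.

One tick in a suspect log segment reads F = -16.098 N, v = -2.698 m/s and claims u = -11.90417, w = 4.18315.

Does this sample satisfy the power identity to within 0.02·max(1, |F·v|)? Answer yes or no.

no

F·v = (-16.098)×(-2.698) = 43.43240 W.
(u² − w²)/2 = (141.70926 − 17.49874)/2 = 62.10526 W.
|Δ| = 18.67286;  2% of max(1, |F·v|) = 0.86865.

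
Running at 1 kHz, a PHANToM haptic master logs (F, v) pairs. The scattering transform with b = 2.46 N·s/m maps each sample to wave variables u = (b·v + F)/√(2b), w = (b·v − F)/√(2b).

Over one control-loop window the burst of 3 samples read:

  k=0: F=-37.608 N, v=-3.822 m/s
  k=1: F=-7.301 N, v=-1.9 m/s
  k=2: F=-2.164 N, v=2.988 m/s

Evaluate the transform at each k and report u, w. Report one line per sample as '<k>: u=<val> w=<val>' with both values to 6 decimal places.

0: u=-21.193799 w=12.716193
1: u=-5.398747 w=1.184343
2: u=2.338246 w=4.289459

k=0: b·v=2.46×(-3.822)=-9.402120; √(2b)=2.218107; u=(-9.402120+(-37.608))/2.218107=-21.193799, w=(-9.402120−(-37.608))/2.218107=12.716193
k=1: b·v=2.46×(-1.9)=-4.674000; √(2b)=2.218107; u=(-4.674000+(-7.301))/2.218107=-5.398747, w=(-4.674000−(-7.301))/2.218107=1.184343
k=2: b·v=2.46×2.988=7.350480; √(2b)=2.218107; u=(7.350480+(-2.164))/2.218107=2.338246, w=(7.350480−(-2.164))/2.218107=4.289459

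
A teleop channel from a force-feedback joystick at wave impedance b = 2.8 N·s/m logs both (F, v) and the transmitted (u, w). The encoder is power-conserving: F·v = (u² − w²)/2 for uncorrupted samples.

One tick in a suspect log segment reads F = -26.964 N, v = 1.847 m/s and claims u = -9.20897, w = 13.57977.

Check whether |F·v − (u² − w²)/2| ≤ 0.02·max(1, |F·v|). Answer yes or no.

yes

F·v = (-26.964)×1.847 = -49.80251 W.
(u² − w²)/2 = (84.80513 − 184.41015)/2 = -49.80251 W.
|Δ| = 0.00000;  2% of max(1, |F·v|) = 0.99605.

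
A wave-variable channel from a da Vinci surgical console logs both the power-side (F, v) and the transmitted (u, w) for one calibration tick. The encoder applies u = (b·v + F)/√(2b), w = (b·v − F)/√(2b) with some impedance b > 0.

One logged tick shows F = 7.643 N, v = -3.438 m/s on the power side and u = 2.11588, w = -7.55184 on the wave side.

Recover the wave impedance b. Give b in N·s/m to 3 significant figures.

b = 1.25 N·s/m

u + w = -5.43596;  u + w = √(2b)·v, so √(2b) = -5.43596/(-3.438) = 1.58114.
b = (√(2b))²/2 = 2.50000/2 = 1.25000.
(Check via u − w = 2F/√(2b): u − w = 9.66772, 2F/√(2b) = 9.66771.)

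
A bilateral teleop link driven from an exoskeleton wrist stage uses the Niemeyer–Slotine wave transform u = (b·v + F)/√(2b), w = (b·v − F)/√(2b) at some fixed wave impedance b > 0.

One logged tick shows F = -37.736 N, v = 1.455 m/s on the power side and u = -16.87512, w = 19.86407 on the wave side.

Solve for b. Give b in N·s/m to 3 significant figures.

u + w = 2.9890;  u + w = √(2b)·v, so √(2b) = 2.9890/1.455 = 2.0543.
b = (√(2b))²/2 = 4.2200/2 = 2.1100.
(Check via u − w = 2F/√(2b): u − w = -36.7392, 2F/√(2b) = -36.7392.)

b = 2.11 N·s/m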